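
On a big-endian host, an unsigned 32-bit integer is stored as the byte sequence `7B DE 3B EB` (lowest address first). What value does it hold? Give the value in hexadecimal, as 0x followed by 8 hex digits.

In big-endian order the high byte comes first in memory.
The bytes are already most-significant first: 0x7BDE3BEB.

0x7BDE3BEB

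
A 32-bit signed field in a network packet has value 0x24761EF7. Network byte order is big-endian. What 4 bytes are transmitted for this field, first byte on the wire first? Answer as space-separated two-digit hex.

24 76 1E F7

Split into bytes (most-significant first): 24 76 1E F7.
Big-endian stores the most-significant byte at the lowest address.
So the memory order matches the most-significant-first order: 24 76 1E F7.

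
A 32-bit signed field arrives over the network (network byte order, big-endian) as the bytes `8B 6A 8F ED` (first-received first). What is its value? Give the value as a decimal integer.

In big-endian order the high byte comes first in memory.
The bytes are already most-significant first: 0x8B6A8FED.
Top bit is set, so as a signed 32-bit value this is 0x8B6A8FED − 2^32 = -1955950611.

-1955950611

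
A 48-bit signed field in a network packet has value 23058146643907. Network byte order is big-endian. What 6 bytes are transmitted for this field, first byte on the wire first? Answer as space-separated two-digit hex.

14 F8 A4 A3 CF C3

23058146643907 in hexadecimal, padded to 48 bits, is 0x14F8A4A3CFC3.
Split into bytes (most-significant first): 14 F8 A4 A3 CF C3.
Big-endian: lowest address holds the most-significant byte.
So the memory order matches the most-significant-first order: 14 F8 A4 A3 CF C3.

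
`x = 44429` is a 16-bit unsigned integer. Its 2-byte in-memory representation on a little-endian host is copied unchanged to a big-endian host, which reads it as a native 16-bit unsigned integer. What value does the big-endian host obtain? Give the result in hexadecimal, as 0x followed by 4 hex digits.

44429 in 16-bit hexadecimal is 0xAD8D.
Stored little-endian, the bytes at ascending addresses are 8D AD.
Read back as big-endian, the last byte is least significant, giving 0x8DAD.

0x8DAD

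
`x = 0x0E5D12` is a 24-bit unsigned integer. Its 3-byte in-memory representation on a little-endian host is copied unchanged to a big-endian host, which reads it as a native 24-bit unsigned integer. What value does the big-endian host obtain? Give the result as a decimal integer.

1203470

Stored little-endian, the bytes at ascending addresses are 12 5D 0E.
Read back as big-endian, the last byte is least significant, giving 0x125D0E.
0x125D0E = 1203470.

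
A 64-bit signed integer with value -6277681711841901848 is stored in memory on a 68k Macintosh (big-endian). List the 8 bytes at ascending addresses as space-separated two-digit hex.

Two's complement of -6277681711841901848 in 64 bits: 6277681711841901848 = 0x571ECE419F4D7D18; invert → 0xA8E131BE60B282E7; add 1 → 0xA8E131BE60B282E8.
Split into bytes (most-significant first): A8 E1 31 BE 60 B2 82 E8.
Big-endian stores the most-significant byte at the lowest address.
So the memory order matches the most-significant-first order: A8 E1 31 BE 60 B2 82 E8.

A8 E1 31 BE 60 B2 82 E8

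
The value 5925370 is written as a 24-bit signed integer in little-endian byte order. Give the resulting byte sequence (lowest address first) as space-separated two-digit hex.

5925370 in hexadecimal, padded to 24 bits, is 0x5A69FA.
Split into bytes (most-significant first): 5A 69 FA.
Little-endian: lowest address holds the least-significant byte.
So at ascending addresses the bytes are FA 69 5A.

FA 69 5A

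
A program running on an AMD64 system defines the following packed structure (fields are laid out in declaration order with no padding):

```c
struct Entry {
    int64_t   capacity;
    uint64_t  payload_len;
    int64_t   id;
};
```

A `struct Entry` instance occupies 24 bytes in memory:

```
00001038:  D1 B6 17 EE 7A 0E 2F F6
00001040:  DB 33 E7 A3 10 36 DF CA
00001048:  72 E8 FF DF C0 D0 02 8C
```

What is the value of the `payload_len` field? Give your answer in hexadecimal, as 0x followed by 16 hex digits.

0xCADF3610A3E733DB

`payload_len` follows `capacity` (8 bytes), so it starts at byte offset 8 and occupies 8 bytes.
Bytes at offsets 8..15: DB 33 E7 A3 10 36 DF CA.
In little-endian order the low byte comes first in memory.
Reassemble most-significant byte first: CA DF 36 10 A3 E7 33 DB → 0xCADF3610A3E733DB.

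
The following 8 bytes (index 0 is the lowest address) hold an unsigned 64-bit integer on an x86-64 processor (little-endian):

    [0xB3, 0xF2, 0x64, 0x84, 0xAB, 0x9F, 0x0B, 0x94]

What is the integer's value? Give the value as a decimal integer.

Little-endian stores the least-significant byte at the lowest address.
Reassemble most-significant byte first: 94 0B 9F AB 84 64 F2 B3 → 0x940B9FAB8464F2B3.
0x940B9FAB8464F2B3 = 10667795701366583987.

10667795701366583987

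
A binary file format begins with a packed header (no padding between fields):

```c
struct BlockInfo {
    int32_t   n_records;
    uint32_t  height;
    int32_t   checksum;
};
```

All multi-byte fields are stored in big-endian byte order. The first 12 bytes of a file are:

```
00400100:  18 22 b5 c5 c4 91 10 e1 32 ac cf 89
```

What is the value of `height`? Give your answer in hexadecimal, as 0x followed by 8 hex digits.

0xC49110E1

`height` follows `n_records` (4 bytes), so it starts at byte offset 4 and occupies 4 bytes.
Bytes at offsets 4..7: C4 91 10 E1.
Big-endian stores the most-significant byte at the lowest address.
The bytes are already most-significant first: 0xC49110E1.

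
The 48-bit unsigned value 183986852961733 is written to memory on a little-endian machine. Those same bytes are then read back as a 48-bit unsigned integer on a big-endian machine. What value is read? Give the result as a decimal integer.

183986852961733 in 48-bit hexadecimal is 0xA755C7039DC5.
Stored little-endian, the bytes at ascending addresses are C5 9D 03 C7 55 A7.
Read back as big-endian, the last byte is least significant, giving 0xC59D03C755A7.
0xC59D03C755A7 = 217278163932583.

217278163932583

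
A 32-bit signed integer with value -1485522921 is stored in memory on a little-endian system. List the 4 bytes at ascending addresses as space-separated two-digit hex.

17 B8 74 A7

Two's complement of -1485522921 in 32 bits: 1485522921 = 0x588B47E9; invert → 0xA774B816; add 1 → 0xA774B817.
Split into bytes (most-significant first): A7 74 B8 17.
In little-endian order the low byte comes first in memory.
So at ascending addresses the bytes are 17 B8 74 A7.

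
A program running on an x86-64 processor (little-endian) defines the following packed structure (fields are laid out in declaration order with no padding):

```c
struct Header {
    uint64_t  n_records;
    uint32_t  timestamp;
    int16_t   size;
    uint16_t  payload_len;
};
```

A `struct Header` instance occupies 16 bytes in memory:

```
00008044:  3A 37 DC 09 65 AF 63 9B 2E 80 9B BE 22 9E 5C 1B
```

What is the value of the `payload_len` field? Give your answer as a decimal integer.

7004

`payload_len` follows `n_records` (8 B), `timestamp` (4 B), `size` (2 B), so it starts at offset 8 + 4 + 2 = 14 and occupies 2 bytes.
Bytes at offsets 14..15: 5C 1B.
In little-endian order the low byte comes first in memory.
Reassemble most-significant byte first: 1B 5C → 0x1B5C.
0x1B5C = 7004.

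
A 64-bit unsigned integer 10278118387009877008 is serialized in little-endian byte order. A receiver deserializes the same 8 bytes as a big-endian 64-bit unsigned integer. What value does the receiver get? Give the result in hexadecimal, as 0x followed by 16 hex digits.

0x107422993736A38E

10278118387009877008 in 64-bit hexadecimal is 0x8EA3363799227410.
Stored little-endian, the bytes at ascending addresses are 10 74 22 99 37 36 A3 8E.
Read back as big-endian, the last byte is least significant, giving 0x107422993736A38E.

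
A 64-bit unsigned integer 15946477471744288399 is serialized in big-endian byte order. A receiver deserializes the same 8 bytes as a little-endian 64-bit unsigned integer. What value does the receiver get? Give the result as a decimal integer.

15946477471744288399 in 64-bit hexadecimal is 0xDD4D44C5C216668F.
Stored big-endian, the bytes at ascending addresses are DD 4D 44 C5 C2 16 66 8F.
Read back as little-endian, the first byte is least significant, giving 0x8F6616C2C5444DDD.
0x8F6616C2C5444DDD = 10332971420837236189.

10332971420837236189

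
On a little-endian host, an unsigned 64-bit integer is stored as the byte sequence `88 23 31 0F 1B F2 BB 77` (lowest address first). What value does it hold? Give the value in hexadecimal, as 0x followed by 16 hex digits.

Little-endian stores the least-significant byte at the lowest address.
Reassemble most-significant byte first: 77 BB F2 1B 0F 31 23 88 → 0x77BBF21B0F312388.

0x77BBF21B0F312388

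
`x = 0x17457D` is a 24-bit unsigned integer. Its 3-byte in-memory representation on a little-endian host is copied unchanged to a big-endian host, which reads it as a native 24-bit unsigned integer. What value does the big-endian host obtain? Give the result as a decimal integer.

Stored little-endian, the bytes at ascending addresses are 7D 45 17.
Read back as big-endian, the last byte is least significant, giving 0x7D4517.
0x7D4517 = 8209687.

8209687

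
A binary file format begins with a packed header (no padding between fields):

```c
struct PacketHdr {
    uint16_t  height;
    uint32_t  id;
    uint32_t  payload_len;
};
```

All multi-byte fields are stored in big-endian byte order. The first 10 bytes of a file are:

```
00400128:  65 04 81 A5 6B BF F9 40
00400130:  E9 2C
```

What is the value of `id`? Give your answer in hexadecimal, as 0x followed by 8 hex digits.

0x81A56BBF

`id` follows `height` (2 bytes), so it starts at byte offset 2 and occupies 4 bytes.
Bytes at offsets 2..5: 81 A5 6B BF.
Big-endian stores the most-significant byte at the lowest address.
The bytes are already most-significant first: 0x81A56BBF.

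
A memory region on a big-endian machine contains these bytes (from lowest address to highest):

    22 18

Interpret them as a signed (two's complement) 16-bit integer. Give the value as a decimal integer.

In big-endian order the high byte comes first in memory.
The bytes are already most-significant first: 0x2218.
0x2218 = 8728.

8728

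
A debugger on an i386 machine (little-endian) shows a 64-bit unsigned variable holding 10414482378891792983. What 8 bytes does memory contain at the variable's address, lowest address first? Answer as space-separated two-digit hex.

10414482378891792983 in hexadecimal, padded to 64 bits, is 0x9087AC8B99691257.
Split into bytes (most-significant first): 90 87 AC 8B 99 69 12 57.
In little-endian order the low byte comes first in memory.
So at ascending addresses the bytes are 57 12 69 99 8B AC 87 90.

57 12 69 99 8B AC 87 90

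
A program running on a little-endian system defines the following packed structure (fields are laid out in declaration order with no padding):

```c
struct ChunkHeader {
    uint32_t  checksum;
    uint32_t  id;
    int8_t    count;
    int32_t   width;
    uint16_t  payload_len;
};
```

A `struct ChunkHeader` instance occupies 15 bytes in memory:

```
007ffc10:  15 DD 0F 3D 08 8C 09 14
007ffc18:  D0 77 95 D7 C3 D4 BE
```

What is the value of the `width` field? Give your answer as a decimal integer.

`width` follows `checksum` (4 B), `id` (4 B), `count` (1 B), so it starts at offset 4 + 4 + 1 = 9 and occupies 4 bytes.
Bytes at offsets 9..12: 77 95 D7 C3.
Little-endian: lowest address holds the least-significant byte.
Reassemble most-significant byte first: C3 D7 95 77 → 0xC3D79577.
Top bit is set, so as a signed 32-bit value this is 0xC3D79577 − 2^32 = -1009281673.

-1009281673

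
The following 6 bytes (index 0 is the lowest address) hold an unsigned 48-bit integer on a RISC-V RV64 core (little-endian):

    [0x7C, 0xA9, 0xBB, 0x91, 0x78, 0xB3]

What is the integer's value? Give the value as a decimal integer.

197330422442364

Little-endian: lowest address holds the least-significant byte.
Reassemble most-significant byte first: B3 78 91 BB A9 7C → 0xB37891BBA97C.
0xB37891BBA97C = 197330422442364.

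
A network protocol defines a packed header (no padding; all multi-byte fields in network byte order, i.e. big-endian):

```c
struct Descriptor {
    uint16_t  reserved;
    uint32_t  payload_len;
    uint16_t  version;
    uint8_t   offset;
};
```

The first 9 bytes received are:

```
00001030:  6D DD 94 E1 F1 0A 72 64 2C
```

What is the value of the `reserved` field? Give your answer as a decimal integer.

28125

`reserved` is the first field, at byte offset 0, occupying 2 bytes.
Bytes at offsets 0..1: 6D DD.
Big-endian stores the most-significant byte at the lowest address.
The bytes are already most-significant first: 0x6DDD.
0x6DDD = 28125.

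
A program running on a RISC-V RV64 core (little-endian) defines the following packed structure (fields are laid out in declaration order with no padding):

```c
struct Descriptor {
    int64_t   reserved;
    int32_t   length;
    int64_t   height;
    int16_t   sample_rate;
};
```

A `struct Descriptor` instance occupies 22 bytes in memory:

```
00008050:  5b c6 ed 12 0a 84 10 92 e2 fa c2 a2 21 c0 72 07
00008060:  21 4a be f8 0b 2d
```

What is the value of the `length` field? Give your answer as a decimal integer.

`length` follows `reserved` (8 bytes), so it starts at byte offset 8 and occupies 4 bytes.
Bytes at offsets 8..11: E2 FA C2 A2.
In little-endian order the low byte comes first in memory.
Reassemble most-significant byte first: A2 C2 FA E2 → 0xA2C2FAE2.
Top bit is set, so as a signed 32-bit value this is 0xA2C2FAE2 − 2^32 = -1564280094.

-1564280094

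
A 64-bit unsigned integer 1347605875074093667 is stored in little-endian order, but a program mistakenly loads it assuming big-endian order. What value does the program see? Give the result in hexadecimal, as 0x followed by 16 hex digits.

1347605875074093667 in 64-bit hexadecimal is 0x12B3A86749055263.
Stored little-endian, the bytes at ascending addresses are 63 52 05 49 67 A8 B3 12.
Read back as big-endian, the last byte is least significant, giving 0x6352054967A8B312.

0x6352054967A8B312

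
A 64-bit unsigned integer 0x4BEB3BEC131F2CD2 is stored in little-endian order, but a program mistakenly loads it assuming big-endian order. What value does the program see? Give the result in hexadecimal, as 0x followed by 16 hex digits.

0xD22C1F13EC3BEB4B

Stored little-endian, the bytes at ascending addresses are D2 2C 1F 13 EC 3B EB 4B.
Read back as big-endian, the last byte is least significant, giving 0xD22C1F13EC3BEB4B.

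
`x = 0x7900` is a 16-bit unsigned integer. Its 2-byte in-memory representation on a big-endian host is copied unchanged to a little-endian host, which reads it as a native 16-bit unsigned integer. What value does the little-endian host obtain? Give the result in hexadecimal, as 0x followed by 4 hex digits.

Stored big-endian, the bytes at ascending addresses are 79 00.
Read back as little-endian, the first byte is least significant, giving 0x0079.

0x0079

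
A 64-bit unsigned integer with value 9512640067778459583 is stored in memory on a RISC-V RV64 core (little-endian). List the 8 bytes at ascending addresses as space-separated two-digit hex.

9512640067778459583 in hexadecimal, padded to 64 bits, is 0x8403AFBDD41537BF.
Split into bytes (most-significant first): 84 03 AF BD D4 15 37 BF.
Little-endian: lowest address holds the least-significant byte.
So at ascending addresses the bytes are BF 37 15 D4 BD AF 03 84.

BF 37 15 D4 BD AF 03 84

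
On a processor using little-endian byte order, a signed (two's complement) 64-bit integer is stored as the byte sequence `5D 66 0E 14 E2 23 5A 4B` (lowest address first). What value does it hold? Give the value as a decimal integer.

Little-endian stores the least-significant byte at the lowest address.
Reassemble most-significant byte first: 4B 5A 23 E2 14 0E 66 5D → 0x4B5A23E2140E665D.
0x4B5A23E2140E665D = 5429691754654623325.

5429691754654623325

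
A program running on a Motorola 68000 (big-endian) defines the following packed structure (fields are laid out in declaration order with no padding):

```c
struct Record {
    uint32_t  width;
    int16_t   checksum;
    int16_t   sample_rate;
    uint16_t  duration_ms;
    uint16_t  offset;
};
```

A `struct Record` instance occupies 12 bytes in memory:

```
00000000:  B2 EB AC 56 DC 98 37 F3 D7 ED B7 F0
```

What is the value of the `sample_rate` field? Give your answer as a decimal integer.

`sample_rate` follows `width` (4 B), `checksum` (2 B), so it starts at offset 4 + 2 = 6 and occupies 2 bytes.
Bytes at offsets 6..7: 37 F3.
In big-endian order the high byte comes first in memory.
The bytes are already most-significant first: 0x37F3.
0x37F3 = 14323.

14323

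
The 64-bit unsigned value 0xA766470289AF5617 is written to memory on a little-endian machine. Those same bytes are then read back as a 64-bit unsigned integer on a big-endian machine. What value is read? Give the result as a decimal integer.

1681724513853073063

Stored little-endian, the bytes at ascending addresses are 17 56 AF 89 02 47 66 A7.
Read back as big-endian, the last byte is least significant, giving 0x1756AF89024766A7.
0x1756AF89024766A7 = 1681724513853073063.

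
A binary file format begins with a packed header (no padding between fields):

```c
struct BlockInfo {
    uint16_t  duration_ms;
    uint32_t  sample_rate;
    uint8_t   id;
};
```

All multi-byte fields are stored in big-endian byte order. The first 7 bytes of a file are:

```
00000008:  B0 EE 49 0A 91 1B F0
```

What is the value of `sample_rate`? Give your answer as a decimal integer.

`sample_rate` follows `duration_ms` (2 bytes), so it starts at byte offset 2 and occupies 4 bytes.
Bytes at offsets 2..5: 49 0A 91 1B.
Big-endian: lowest address holds the most-significant byte.
The bytes are already most-significant first: 0x490A911B.
0x490A911B = 1225429275.

1225429275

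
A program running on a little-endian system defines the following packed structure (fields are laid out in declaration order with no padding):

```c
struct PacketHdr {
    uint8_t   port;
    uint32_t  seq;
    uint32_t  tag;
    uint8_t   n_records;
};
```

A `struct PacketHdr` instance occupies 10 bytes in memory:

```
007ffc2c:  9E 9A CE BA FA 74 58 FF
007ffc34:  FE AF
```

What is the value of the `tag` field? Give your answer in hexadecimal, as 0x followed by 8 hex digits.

0xFEFF5874

`tag` follows `port` (1 B), `seq` (4 B), so it starts at offset 1 + 4 = 5 and occupies 4 bytes.
Bytes at offsets 5..8: 74 58 FF FE.
Little-endian stores the least-significant byte at the lowest address.
Reassemble most-significant byte first: FE FF 58 74 → 0xFEFF5874.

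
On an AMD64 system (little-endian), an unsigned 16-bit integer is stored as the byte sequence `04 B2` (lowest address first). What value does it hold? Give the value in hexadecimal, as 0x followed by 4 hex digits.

0xB204

In little-endian order the low byte comes first in memory.
Reassemble most-significant byte first: B2 04 → 0xB204.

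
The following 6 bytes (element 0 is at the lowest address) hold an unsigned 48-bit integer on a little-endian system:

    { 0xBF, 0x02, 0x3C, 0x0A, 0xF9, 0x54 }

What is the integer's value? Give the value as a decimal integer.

Little-endian: lowest address holds the least-significant byte.
Reassemble most-significant byte first: 54 F9 0A 3C 02 BF → 0x54F90A3C02BF.
0x54F90A3C02BF = 93428595294911.

93428595294911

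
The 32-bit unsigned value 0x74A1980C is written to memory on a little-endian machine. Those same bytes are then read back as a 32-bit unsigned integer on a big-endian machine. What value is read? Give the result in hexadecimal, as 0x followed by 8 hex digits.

Stored little-endian, the bytes at ascending addresses are 0C 98 A1 74.
Read back as big-endian, the last byte is least significant, giving 0x0C98A174.

0x0C98A174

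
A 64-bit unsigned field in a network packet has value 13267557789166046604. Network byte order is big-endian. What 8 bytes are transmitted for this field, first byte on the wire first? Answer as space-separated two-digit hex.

13267557789166046604 in hexadecimal, padded to 64 bits, is 0xB81FD583C4358D8C.
Split into bytes (most-significant first): B8 1F D5 83 C4 35 8D 8C.
In big-endian order the high byte comes first in memory.
So the memory order matches the most-significant-first order: B8 1F D5 83 C4 35 8D 8C.

B8 1F D5 83 C4 35 8D 8C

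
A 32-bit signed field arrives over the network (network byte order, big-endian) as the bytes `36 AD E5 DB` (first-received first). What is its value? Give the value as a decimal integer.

Big-endian stores the most-significant byte at the lowest address.
The bytes are already most-significant first: 0x36ADE5DB.
0x36ADE5DB = 917366235.

917366235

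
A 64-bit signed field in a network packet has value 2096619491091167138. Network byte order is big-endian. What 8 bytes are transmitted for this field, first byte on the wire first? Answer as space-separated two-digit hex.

1D 18 B0 51 9B A6 37 A2

2096619491091167138 in hexadecimal, padded to 64 bits, is 0x1D18B0519BA637A2.
Split into bytes (most-significant first): 1D 18 B0 51 9B A6 37 A2.
Big-endian: lowest address holds the most-significant byte.
So the memory order matches the most-significant-first order: 1D 18 B0 51 9B A6 37 A2.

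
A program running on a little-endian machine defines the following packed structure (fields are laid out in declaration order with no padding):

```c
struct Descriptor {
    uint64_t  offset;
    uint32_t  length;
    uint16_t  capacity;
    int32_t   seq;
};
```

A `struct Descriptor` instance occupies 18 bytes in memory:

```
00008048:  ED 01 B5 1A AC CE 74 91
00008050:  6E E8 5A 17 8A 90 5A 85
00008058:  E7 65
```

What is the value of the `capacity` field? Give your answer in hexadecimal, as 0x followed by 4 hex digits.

`capacity` follows `offset` (8 B), `length` (4 B), so it starts at offset 8 + 4 = 12 and occupies 2 bytes.
Bytes at offsets 12..13: 8A 90.
Little-endian stores the least-significant byte at the lowest address.
Reassemble most-significant byte first: 90 8A → 0x908A.

0x908A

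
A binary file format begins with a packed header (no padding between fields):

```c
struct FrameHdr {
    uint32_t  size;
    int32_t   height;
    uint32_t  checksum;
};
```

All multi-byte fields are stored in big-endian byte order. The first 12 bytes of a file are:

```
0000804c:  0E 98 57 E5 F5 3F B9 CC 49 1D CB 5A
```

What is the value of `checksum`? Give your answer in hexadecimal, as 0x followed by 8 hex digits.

`checksum` follows `size` (4 B), `height` (4 B), so it starts at offset 4 + 4 = 8 and occupies 4 bytes.
Bytes at offsets 8..11: 49 1D CB 5A.
In big-endian order the high byte comes first in memory.
The bytes are already most-significant first: 0x491DCB5A.

0x491DCB5A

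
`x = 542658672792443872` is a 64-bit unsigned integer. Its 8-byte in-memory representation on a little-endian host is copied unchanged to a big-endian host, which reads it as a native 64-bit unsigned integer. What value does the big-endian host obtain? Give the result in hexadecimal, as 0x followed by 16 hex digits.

0xE01B141230E98707

542658672792443872 in 64-bit hexadecimal is 0x0787E93012141BE0.
Stored little-endian, the bytes at ascending addresses are E0 1B 14 12 30 E9 87 07.
Read back as big-endian, the last byte is least significant, giving 0xE01B141230E98707.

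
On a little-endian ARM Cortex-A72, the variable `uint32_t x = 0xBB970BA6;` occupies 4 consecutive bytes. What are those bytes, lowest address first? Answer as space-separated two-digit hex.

Split into bytes (most-significant first): BB 97 0B A6.
Little-endian: lowest address holds the least-significant byte.
So at ascending addresses the bytes are A6 0B 97 BB.

A6 0B 97 BB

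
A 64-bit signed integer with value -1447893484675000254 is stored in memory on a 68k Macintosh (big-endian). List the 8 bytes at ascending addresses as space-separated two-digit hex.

EB E8 0C 8C 05 58 18 42

Two's complement of -1447893484675000254 in 64 bits: 1447893484675000254 = 0x1417F373FAA7E7BE; invert → 0xEBE80C8C05581841; add 1 → 0xEBE80C8C05581842.
Split into bytes (most-significant first): EB E8 0C 8C 05 58 18 42.
Big-endian: lowest address holds the most-significant byte.
So the memory order matches the most-significant-first order: EB E8 0C 8C 05 58 18 42.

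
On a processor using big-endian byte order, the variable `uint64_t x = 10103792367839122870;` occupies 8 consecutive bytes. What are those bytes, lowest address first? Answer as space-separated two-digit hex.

10103792367839122870 in hexadecimal, padded to 64 bits, is 0x8C37E1A0595A95B6.
Split into bytes (most-significant first): 8C 37 E1 A0 59 5A 95 B6.
Big-endian: lowest address holds the most-significant byte.
So the memory order matches the most-significant-first order: 8C 37 E1 A0 59 5A 95 B6.

8C 37 E1 A0 59 5A 95 B6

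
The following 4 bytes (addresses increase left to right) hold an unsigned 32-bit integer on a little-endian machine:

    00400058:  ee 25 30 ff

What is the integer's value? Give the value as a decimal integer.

Little-endian: lowest address holds the least-significant byte.
Reassemble most-significant byte first: FF 30 25 EE → 0xFF3025EE.
0xFF3025EE = 4281345518.

4281345518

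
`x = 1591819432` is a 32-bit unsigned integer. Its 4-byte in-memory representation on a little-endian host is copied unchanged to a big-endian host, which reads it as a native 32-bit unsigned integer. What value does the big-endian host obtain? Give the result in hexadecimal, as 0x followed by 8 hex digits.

0xA83CE15E

1591819432 in 32-bit hexadecimal is 0x5EE13CA8.
Stored little-endian, the bytes at ascending addresses are A8 3C E1 5E.
Read back as big-endian, the last byte is least significant, giving 0xA83CE15E.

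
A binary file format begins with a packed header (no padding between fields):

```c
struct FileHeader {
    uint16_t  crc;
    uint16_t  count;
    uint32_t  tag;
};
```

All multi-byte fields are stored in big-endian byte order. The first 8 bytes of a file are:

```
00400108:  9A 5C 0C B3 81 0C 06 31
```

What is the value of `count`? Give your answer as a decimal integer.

`count` follows `crc` (2 bytes), so it starts at byte offset 2 and occupies 2 bytes.
Bytes at offsets 2..3: 0C B3.
Big-endian stores the most-significant byte at the lowest address.
The bytes are already most-significant first: 0x0CB3.
0x0CB3 = 3251.

3251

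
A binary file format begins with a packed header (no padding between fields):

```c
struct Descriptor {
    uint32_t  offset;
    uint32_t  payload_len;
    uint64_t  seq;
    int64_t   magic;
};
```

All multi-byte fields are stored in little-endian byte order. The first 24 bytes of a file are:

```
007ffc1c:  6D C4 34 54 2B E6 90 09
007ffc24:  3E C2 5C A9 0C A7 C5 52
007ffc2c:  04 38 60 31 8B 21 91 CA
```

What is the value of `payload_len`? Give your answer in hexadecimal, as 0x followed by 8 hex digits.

0x0990E62B

`payload_len` follows `offset` (4 bytes), so it starts at byte offset 4 and occupies 4 bytes.
Bytes at offsets 4..7: 2B E6 90 09.
Little-endian: lowest address holds the least-significant byte.
Reassemble most-significant byte first: 09 90 E6 2B → 0x0990E62B.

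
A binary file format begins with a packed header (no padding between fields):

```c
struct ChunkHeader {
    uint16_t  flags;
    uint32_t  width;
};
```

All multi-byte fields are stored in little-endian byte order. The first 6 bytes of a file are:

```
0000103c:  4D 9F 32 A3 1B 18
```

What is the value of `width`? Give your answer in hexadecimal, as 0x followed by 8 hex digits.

`width` follows `flags` (2 bytes), so it starts at byte offset 2 and occupies 4 bytes.
Bytes at offsets 2..5: 32 A3 1B 18.
In little-endian order the low byte comes first in memory.
Reassemble most-significant byte first: 18 1B A3 32 → 0x181BA332.

0x181BA332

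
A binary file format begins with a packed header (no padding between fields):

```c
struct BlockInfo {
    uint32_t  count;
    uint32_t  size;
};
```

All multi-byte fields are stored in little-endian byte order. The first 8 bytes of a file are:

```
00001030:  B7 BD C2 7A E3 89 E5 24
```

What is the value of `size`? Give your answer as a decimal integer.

619022819

`size` follows `count` (4 bytes), so it starts at byte offset 4 and occupies 4 bytes.
Bytes at offsets 4..7: E3 89 E5 24.
Little-endian: lowest address holds the least-significant byte.
Reassemble most-significant byte first: 24 E5 89 E3 → 0x24E589E3.
0x24E589E3 = 619022819.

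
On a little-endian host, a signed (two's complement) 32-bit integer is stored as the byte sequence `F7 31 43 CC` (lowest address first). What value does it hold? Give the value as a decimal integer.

-868011529

In little-endian order the low byte comes first in memory.
Reassemble most-significant byte first: CC 43 31 F7 → 0xCC4331F7.
Top bit is set, so as a signed 32-bit value this is 0xCC4331F7 − 2^32 = -868011529.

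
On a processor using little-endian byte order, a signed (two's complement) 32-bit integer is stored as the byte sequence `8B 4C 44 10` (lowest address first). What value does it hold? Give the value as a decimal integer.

In little-endian order the low byte comes first in memory.
Reassemble most-significant byte first: 10 44 4C 8B → 0x10444C8B.
0x10444C8B = 272911499.

272911499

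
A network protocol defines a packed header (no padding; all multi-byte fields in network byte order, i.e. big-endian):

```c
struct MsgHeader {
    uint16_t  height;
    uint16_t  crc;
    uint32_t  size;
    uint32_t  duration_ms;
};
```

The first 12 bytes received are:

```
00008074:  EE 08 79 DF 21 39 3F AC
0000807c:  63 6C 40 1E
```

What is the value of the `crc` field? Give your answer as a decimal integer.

31199

`crc` follows `height` (2 bytes), so it starts at byte offset 2 and occupies 2 bytes.
Bytes at offsets 2..3: 79 DF.
Big-endian stores the most-significant byte at the lowest address.
The bytes are already most-significant first: 0x79DF.
0x79DF = 31199.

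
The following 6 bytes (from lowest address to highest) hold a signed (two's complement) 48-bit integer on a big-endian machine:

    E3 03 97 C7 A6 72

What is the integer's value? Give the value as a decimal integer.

Big-endian stores the most-significant byte at the lowest address.
The bytes are already most-significant first: 0xE30397C7A672.
Top bit is set, so as a signed 48-bit value this is 0xE30397C7A672 − 2^48 = -31870405859726.

-31870405859726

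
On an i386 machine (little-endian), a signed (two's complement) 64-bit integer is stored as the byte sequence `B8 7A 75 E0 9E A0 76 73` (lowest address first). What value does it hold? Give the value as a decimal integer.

8320013965844642488

Little-endian: lowest address holds the least-significant byte.
Reassemble most-significant byte first: 73 76 A0 9E E0 75 7A B8 → 0x7376A09EE0757AB8.
0x7376A09EE0757AB8 = 8320013965844642488.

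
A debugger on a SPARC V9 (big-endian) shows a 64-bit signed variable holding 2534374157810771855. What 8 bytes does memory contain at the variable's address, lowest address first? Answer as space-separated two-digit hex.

23 2B E7 DE 6C 3D A7 8F

2534374157810771855 in hexadecimal, padded to 64 bits, is 0x232BE7DE6C3DA78F.
Split into bytes (most-significant first): 23 2B E7 DE 6C 3D A7 8F.
Big-endian stores the most-significant byte at the lowest address.
So the memory order matches the most-significant-first order: 23 2B E7 DE 6C 3D A7 8F.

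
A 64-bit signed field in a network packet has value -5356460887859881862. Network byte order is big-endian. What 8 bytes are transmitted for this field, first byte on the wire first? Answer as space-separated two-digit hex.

Two's complement of -5356460887859881862 in 64 bits: 5356460887859881862 = 0x4A55F8CC3A296786; invert → 0xB5AA0733C5D69879; add 1 → 0xB5AA0733C5D6987A.
Split into bytes (most-significant first): B5 AA 07 33 C5 D6 98 7A.
Big-endian stores the most-significant byte at the lowest address.
So the memory order matches the most-significant-first order: B5 AA 07 33 C5 D6 98 7A.

B5 AA 07 33 C5 D6 98 7A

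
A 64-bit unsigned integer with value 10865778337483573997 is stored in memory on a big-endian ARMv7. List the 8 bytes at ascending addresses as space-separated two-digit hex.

10865778337483573997 in hexadecimal, padded to 64 bits, is 0x96CAFFD41DD7CAED.
Split into bytes (most-significant first): 96 CA FF D4 1D D7 CA ED.
Big-endian stores the most-significant byte at the lowest address.
So the memory order matches the most-significant-first order: 96 CA FF D4 1D D7 CA ED.

96 CA FF D4 1D D7 CA ED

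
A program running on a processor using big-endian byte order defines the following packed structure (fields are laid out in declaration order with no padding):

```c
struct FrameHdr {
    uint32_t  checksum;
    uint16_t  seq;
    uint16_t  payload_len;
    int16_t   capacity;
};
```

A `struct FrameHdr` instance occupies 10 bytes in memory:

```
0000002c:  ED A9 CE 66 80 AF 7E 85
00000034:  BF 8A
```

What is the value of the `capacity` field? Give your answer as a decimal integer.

-16502

`capacity` follows `checksum` (4 B), `seq` (2 B), `payload_len` (2 B), so it starts at offset 4 + 2 + 2 = 8 and occupies 2 bytes.
Bytes at offsets 8..9: BF 8A.
Big-endian stores the most-significant byte at the lowest address.
The bytes are already most-significant first: 0xBF8A.
Top bit is set, so as a signed 16-bit value this is 0xBF8A − 2^16 = -16502.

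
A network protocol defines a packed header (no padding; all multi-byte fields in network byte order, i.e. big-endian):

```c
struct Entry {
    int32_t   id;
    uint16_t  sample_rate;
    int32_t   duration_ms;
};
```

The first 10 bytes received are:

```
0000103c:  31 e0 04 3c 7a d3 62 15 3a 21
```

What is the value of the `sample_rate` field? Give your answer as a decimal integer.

31443

`sample_rate` follows `id` (4 bytes), so it starts at byte offset 4 and occupies 2 bytes.
Bytes at offsets 4..5: 7A D3.
Big-endian: lowest address holds the most-significant byte.
The bytes are already most-significant first: 0x7AD3.
0x7AD3 = 31443.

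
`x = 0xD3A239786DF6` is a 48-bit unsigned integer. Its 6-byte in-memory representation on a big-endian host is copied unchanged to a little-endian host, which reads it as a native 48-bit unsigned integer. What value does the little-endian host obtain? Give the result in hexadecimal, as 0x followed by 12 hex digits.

0xF66D7839A2D3

Stored big-endian, the bytes at ascending addresses are D3 A2 39 78 6D F6.
Read back as little-endian, the first byte is least significant, giving 0xF66D7839A2D3.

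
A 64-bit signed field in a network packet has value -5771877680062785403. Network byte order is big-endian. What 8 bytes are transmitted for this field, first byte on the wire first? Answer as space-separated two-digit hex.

AF E6 2B D4 A8 DA 18 85

Two's complement of -5771877680062785403 in 64 bits: 5771877680062785403 = 0x5019D42B5725E77B; invert → 0xAFE62BD4A8DA1884; add 1 → 0xAFE62BD4A8DA1885.
Split into bytes (most-significant first): AF E6 2B D4 A8 DA 18 85.
Big-endian: lowest address holds the most-significant byte.
So the memory order matches the most-significant-first order: AF E6 2B D4 A8 DA 18 85.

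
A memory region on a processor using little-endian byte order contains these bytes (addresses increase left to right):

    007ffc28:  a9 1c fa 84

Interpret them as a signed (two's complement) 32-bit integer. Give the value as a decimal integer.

Little-endian stores the least-significant byte at the lowest address.
Reassemble most-significant byte first: 84 FA 1C A9 → 0x84FA1CA9.
Top bit is set, so as a signed 32-bit value this is 0x84FA1CA9 − 2^32 = -2063983447.

-2063983447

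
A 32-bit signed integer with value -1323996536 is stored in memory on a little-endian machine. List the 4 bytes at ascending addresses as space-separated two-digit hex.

88 6A 15 B1

Two's complement of -1323996536 in 32 bits: 1323996536 = 0x4EEA9578; invert → 0xB1156A87; add 1 → 0xB1156A88.
Split into bytes (most-significant first): B1 15 6A 88.
Little-endian stores the least-significant byte at the lowest address.
So at ascending addresses the bytes are 88 6A 15 B1.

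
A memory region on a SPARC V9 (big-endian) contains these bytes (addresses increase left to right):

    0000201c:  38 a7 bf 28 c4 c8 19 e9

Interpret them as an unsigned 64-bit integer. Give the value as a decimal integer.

4082441769055689193

Big-endian stores the most-significant byte at the lowest address.
The bytes are already most-significant first: 0x38A7BF28C4C819E9.
0x38A7BF28C4C819E9 = 4082441769055689193.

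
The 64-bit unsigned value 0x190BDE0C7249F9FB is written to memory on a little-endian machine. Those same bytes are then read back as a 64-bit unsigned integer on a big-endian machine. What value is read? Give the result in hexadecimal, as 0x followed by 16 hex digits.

0xFBF949720CDE0B19

Stored little-endian, the bytes at ascending addresses are FB F9 49 72 0C DE 0B 19.
Read back as big-endian, the last byte is least significant, giving 0xFBF949720CDE0B19.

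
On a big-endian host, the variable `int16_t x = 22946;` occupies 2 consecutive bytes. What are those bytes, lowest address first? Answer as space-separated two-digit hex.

59 A2

22946 in hexadecimal, padded to 16 bits, is 0x59A2.
Split into bytes (most-significant first): 59 A2.
Big-endian: lowest address holds the most-significant byte.
So the memory order matches the most-significant-first order: 59 A2.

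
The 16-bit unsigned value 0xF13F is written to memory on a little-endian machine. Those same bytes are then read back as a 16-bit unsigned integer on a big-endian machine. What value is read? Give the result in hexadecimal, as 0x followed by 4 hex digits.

Stored little-endian, the bytes at ascending addresses are 3F F1.
Read back as big-endian, the last byte is least significant, giving 0x3FF1.

0x3FF1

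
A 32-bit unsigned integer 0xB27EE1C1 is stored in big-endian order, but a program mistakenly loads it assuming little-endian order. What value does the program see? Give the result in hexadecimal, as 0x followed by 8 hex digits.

Stored big-endian, the bytes at ascending addresses are B2 7E E1 C1.
Read back as little-endian, the first byte is least significant, giving 0xC1E17EB2.

0xC1E17EB2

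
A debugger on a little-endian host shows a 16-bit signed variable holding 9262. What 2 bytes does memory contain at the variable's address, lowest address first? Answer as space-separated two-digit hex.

9262 in hexadecimal, padded to 16 bits, is 0x242E.
Split into bytes (most-significant first): 24 2E.
Little-endian stores the least-significant byte at the lowest address.
So at ascending addresses the bytes are 2E 24.

2E 24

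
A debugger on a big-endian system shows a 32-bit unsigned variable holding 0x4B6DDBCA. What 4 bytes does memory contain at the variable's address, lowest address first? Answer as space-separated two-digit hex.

Split into bytes (most-significant first): 4B 6D DB CA.
Big-endian stores the most-significant byte at the lowest address.
So the memory order matches the most-significant-first order: 4B 6D DB CA.

4B 6D DB CA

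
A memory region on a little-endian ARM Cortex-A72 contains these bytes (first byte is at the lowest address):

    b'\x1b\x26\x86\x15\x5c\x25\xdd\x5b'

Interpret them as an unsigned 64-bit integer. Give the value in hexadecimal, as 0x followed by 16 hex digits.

In little-endian order the low byte comes first in memory.
Reassemble most-significant byte first: 5B DD 25 5C 15 86 26 1B → 0x5BDD255C1586261B.

0x5BDD255C1586261B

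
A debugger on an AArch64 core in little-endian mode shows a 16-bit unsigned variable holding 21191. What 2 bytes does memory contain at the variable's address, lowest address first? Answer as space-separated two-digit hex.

21191 in hexadecimal, padded to 16 bits, is 0x52C7.
Split into bytes (most-significant first): 52 C7.
In little-endian order the low byte comes first in memory.
So at ascending addresses the bytes are C7 52.

C7 52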